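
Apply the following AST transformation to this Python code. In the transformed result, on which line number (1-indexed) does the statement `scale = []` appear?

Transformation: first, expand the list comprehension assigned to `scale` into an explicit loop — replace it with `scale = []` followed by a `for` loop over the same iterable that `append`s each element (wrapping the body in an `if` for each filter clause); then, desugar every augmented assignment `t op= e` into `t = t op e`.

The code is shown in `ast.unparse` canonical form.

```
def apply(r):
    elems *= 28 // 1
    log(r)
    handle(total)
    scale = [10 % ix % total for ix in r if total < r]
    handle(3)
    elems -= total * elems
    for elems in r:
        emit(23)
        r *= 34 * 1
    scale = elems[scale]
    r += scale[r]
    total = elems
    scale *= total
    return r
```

5

Transformed code:
def apply(r):
    elems = elems * (28 // 1)
    log(r)
    handle(total)
    scale = []
    for ix in r:
        if total < r:
            scale.append(10 % ix % total)
    handle(3)
    elems = elems - total * elems
    for elems in r:
        emit(23)
        r = r * (34 * 1)
    scale = elems[scale]
    r = r + scale[r]
    total = elems
    scale = scale * total
    return r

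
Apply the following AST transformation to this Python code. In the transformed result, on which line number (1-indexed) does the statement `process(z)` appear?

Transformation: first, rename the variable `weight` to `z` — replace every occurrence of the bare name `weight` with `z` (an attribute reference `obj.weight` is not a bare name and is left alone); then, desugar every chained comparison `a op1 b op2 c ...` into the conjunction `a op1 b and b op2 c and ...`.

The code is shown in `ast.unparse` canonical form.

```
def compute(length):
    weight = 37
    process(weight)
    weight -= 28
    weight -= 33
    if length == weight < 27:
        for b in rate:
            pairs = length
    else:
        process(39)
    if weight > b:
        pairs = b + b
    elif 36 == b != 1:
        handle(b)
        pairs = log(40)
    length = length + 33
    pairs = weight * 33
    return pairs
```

Transformed code:
def compute(length):
    z = 37
    process(z)
    z -= 28
    z -= 33
    if length == z and z < 27:
        for b in rate:
            pairs = length
    else:
        process(39)
    if z > b:
        pairs = b + b
    elif 36 == b and b != 1:
        handle(b)
        pairs = log(40)
    length = length + 33
    pairs = z * 33
    return pairs

3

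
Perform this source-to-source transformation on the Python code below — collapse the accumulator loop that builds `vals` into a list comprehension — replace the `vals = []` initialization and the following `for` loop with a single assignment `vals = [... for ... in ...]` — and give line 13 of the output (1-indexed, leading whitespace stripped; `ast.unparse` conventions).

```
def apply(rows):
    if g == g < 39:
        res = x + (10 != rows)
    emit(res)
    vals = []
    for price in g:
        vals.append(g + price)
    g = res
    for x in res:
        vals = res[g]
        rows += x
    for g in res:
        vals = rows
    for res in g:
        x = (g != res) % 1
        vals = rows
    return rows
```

Transformed code:
def apply(rows):
    if g == g < 39:
        res = x + (10 != rows)
    emit(res)
    vals = [g + price for price in g]
    g = res
    for x in res:
        vals = res[g]
        rows += x
    for g in res:
        vals = rows
    for res in g:
        x = (g != res) % 1
        vals = rows
    return rows

x = (g != res) % 1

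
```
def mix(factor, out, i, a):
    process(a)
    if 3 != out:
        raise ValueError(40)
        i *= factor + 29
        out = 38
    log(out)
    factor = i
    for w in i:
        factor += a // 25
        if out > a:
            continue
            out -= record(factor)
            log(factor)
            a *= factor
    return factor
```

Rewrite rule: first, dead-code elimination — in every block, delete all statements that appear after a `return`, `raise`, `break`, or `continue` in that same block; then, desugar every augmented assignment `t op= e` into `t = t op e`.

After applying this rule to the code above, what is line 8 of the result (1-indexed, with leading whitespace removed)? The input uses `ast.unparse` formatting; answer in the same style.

factor = factor + a // 25

Transformed code:
def mix(factor, out, i, a):
    process(a)
    if 3 != out:
        raise ValueError(40)
    log(out)
    factor = i
    for w in i:
        factor = factor + a // 25
        if out > a:
            continue
    return factor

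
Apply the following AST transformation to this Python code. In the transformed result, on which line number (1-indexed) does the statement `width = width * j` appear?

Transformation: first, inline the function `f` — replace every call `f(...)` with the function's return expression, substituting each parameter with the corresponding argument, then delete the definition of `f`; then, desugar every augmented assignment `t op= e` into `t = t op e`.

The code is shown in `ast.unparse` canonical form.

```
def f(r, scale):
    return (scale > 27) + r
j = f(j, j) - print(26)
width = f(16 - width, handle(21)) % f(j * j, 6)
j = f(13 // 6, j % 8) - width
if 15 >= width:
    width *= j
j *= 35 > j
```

Transformed code:
j = (j > 27) + j - print(26)
width = ((handle(21) > 27) + (16 - width)) % ((6 > 27) + j * j)
j = (j % 8 > 27) + 13 // 6 - width
if 15 >= width:
    width = width * j
j = j * (35 > j)

5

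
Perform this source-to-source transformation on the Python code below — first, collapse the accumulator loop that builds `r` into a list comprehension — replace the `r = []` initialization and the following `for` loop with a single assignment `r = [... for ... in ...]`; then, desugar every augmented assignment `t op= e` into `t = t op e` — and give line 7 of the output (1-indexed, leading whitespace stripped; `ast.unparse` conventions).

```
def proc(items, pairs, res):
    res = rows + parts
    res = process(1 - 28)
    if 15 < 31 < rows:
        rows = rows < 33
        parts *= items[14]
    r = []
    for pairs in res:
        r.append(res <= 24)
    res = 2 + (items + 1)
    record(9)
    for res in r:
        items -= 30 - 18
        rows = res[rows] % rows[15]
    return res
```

Transformed code:
def proc(items, pairs, res):
    res = rows + parts
    res = process(1 - 28)
    if 15 < 31 < rows:
        rows = rows < 33
        parts = parts * items[14]
    r = [res <= 24 for pairs in res]
    res = 2 + (items + 1)
    record(9)
    for res in r:
        items = items - (30 - 18)
        rows = res[rows] % rows[15]
    return res

r = [res <= 24 for pairs in res]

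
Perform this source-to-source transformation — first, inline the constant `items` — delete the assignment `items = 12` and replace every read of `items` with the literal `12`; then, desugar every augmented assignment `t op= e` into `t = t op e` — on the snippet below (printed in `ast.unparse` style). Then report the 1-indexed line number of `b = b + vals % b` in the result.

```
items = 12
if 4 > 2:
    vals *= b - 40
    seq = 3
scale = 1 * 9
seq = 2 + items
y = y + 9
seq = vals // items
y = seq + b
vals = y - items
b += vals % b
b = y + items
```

10

Transformed code:
if 4 > 2:
    vals = vals * (b - 40)
    seq = 3
scale = 1 * 9
seq = 2 + 12
y = y + 9
seq = vals // 12
y = seq + b
vals = y - 12
b = b + vals % b
b = y + 12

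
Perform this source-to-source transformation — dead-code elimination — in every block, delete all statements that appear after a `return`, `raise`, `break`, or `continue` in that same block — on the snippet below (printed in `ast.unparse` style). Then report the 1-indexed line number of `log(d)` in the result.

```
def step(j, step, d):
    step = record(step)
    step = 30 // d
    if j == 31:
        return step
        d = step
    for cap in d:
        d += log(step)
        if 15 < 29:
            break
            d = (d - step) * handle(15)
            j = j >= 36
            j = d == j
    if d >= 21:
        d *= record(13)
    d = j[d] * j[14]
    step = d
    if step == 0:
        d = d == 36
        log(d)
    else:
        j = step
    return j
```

16

Transformed code:
def step(j, step, d):
    step = record(step)
    step = 30 // d
    if j == 31:
        return step
    for cap in d:
        d += log(step)
        if 15 < 29:
            break
    if d >= 21:
        d *= record(13)
    d = j[d] * j[14]
    step = d
    if step == 0:
        d = d == 36
        log(d)
    else:
        j = step
    return j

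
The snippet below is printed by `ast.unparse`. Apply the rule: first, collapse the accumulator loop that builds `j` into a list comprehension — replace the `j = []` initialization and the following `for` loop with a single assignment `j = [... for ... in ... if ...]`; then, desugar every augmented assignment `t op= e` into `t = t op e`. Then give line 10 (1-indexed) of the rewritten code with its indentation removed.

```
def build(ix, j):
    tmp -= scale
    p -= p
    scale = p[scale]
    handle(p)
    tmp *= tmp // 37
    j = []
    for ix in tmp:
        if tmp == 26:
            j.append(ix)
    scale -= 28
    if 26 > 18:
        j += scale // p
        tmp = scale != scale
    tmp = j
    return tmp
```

Transformed code:
def build(ix, j):
    tmp = tmp - scale
    p = p - p
    scale = p[scale]
    handle(p)
    tmp = tmp * (tmp // 37)
    j = [ix for ix in tmp if tmp == 26]
    scale = scale - 28
    if 26 > 18:
        j = j + scale // p
        tmp = scale != scale
    tmp = j
    return tmp

j = j + scale // p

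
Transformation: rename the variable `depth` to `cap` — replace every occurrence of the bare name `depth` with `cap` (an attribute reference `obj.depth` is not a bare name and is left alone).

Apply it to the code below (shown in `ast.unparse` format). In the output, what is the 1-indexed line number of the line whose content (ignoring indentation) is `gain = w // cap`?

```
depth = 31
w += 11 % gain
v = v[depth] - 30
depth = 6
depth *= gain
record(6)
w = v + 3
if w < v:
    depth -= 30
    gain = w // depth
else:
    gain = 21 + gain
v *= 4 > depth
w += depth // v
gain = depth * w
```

Transformed code:
cap = 31
w += 11 % gain
v = v[cap] - 30
cap = 6
cap *= gain
record(6)
w = v + 3
if w < v:
    cap -= 30
    gain = w // cap
else:
    gain = 21 + gain
v *= 4 > cap
w += cap // v
gain = cap * w

10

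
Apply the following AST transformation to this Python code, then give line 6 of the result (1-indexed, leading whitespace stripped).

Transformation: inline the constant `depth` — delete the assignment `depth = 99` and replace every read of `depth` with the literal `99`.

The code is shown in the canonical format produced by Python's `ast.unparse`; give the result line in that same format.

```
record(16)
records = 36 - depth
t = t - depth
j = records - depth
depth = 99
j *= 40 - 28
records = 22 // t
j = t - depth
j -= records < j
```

records = 22 // t

Transformed code:
record(16)
records = 36 - 99
t = t - 99
j = records - 99
j *= 40 - 28
records = 22 // t
j = t - 99
j -= records < j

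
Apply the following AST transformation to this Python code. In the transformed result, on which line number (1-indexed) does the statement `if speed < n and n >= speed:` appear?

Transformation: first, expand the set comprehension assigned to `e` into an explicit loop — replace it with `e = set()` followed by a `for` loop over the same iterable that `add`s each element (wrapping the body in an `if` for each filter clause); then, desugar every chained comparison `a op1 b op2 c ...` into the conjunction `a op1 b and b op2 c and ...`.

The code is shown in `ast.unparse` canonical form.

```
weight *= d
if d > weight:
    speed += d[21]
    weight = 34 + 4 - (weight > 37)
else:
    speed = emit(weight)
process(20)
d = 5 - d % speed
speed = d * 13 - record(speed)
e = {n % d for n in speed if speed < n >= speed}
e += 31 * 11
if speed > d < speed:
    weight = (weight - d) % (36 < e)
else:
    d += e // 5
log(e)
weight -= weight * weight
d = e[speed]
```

Transformed code:
weight *= d
if d > weight:
    speed += d[21]
    weight = 34 + 4 - (weight > 37)
else:
    speed = emit(weight)
process(20)
d = 5 - d % speed
speed = d * 13 - record(speed)
e = set()
for n in speed:
    if speed < n and n >= speed:
        e.add(n % d)
e += 31 * 11
if speed > d and d < speed:
    weight = (weight - d) % (36 < e)
else:
    d += e // 5
log(e)
weight -= weight * weight
d = e[speed]

12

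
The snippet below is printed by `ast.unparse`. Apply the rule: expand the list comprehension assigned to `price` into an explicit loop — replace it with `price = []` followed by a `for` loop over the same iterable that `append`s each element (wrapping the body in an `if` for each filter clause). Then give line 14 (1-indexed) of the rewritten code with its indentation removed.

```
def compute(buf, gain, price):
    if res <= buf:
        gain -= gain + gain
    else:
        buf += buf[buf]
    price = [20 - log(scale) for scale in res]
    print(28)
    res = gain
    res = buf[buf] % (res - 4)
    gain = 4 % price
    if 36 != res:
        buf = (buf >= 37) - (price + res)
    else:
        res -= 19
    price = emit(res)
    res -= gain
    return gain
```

Transformed code:
def compute(buf, gain, price):
    if res <= buf:
        gain -= gain + gain
    else:
        buf += buf[buf]
    price = []
    for scale in res:
        price.append(20 - log(scale))
    print(28)
    res = gain
    res = buf[buf] % (res - 4)
    gain = 4 % price
    if 36 != res:
        buf = (buf >= 37) - (price + res)
    else:
        res -= 19
    price = emit(res)
    res -= gain
    return gain

buf = (buf >= 37) - (price + res)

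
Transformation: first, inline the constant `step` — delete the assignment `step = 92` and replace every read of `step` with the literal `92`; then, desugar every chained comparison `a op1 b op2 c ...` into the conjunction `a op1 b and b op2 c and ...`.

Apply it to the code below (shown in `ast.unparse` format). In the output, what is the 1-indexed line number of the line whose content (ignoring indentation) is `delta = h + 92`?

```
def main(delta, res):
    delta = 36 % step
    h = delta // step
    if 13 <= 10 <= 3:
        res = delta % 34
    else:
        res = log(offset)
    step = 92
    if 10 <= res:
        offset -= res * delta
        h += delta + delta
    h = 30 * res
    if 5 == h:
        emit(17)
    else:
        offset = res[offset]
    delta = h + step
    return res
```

16

Transformed code:
def main(delta, res):
    delta = 36 % 92
    h = delta // 92
    if 13 <= 10 and 10 <= 3:
        res = delta % 34
    else:
        res = log(offset)
    if 10 <= res:
        offset -= res * delta
        h += delta + delta
    h = 30 * res
    if 5 == h:
        emit(17)
    else:
        offset = res[offset]
    delta = h + 92
    return res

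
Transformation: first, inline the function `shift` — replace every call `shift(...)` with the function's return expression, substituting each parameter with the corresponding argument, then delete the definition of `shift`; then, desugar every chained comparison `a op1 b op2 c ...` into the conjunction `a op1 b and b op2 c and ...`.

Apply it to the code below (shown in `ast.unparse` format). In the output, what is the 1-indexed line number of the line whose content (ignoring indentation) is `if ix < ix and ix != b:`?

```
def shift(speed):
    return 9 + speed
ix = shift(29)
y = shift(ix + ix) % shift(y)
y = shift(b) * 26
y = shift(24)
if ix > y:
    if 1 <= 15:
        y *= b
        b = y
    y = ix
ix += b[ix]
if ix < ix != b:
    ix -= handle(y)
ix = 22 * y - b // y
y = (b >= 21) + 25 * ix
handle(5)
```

11

Transformed code:
ix = 9 + 29
y = (9 + (ix + ix)) % (9 + y)
y = (9 + b) * 26
y = 9 + 24
if ix > y:
    if 1 <= 15:
        y *= b
        b = y
    y = ix
ix += b[ix]
if ix < ix and ix != b:
    ix -= handle(y)
ix = 22 * y - b // y
y = (b >= 21) + 25 * ix
handle(5)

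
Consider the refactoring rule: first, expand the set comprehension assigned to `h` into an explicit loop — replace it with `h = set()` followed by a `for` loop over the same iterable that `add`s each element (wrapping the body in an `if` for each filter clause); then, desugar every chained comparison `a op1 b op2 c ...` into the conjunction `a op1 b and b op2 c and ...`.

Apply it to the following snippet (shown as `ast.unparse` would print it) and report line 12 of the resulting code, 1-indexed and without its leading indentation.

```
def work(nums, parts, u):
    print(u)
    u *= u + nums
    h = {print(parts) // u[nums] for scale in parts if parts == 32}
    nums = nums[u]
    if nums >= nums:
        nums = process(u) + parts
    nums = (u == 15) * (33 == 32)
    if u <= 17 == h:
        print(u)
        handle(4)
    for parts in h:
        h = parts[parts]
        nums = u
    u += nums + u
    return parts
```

Transformed code:
def work(nums, parts, u):
    print(u)
    u *= u + nums
    h = set()
    for scale in parts:
        if parts == 32:
            h.add(print(parts) // u[nums])
    nums = nums[u]
    if nums >= nums:
        nums = process(u) + parts
    nums = (u == 15) * (33 == 32)
    if u <= 17 and 17 == h:
        print(u)
        handle(4)
    for parts in h:
        h = parts[parts]
        nums = u
    u += nums + u
    return parts

if u <= 17 and 17 == h:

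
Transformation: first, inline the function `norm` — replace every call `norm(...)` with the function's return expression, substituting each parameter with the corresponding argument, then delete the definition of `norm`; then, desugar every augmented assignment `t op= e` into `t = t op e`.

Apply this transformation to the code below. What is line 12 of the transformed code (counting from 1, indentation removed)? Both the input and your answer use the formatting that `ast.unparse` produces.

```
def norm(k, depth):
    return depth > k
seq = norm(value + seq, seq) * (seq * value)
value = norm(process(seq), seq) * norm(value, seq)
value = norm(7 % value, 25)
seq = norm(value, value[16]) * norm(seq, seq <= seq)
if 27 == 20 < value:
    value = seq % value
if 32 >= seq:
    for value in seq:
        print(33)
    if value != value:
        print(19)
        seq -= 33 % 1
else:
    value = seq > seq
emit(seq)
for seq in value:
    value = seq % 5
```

seq = seq - 33 % 1

Transformed code:
seq = (seq > value + seq) * (seq * value)
value = (seq > process(seq)) * (seq > value)
value = 25 > 7 % value
seq = (value[16] > value) * ((seq <= seq) > seq)
if 27 == 20 < value:
    value = seq % value
if 32 >= seq:
    for value in seq:
        print(33)
    if value != value:
        print(19)
        seq = seq - 33 % 1
else:
    value = seq > seq
emit(seq)
for seq in value:
    value = seq % 5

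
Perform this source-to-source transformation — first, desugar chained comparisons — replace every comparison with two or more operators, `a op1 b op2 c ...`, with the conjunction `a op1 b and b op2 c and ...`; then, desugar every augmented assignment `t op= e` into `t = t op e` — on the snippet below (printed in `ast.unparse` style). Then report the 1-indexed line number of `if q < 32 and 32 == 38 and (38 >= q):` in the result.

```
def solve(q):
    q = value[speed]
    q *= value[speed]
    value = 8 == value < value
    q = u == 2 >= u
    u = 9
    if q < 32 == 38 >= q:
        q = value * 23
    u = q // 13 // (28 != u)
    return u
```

Transformed code:
def solve(q):
    q = value[speed]
    q = q * value[speed]
    value = 8 == value and value < value
    q = u == 2 and 2 >= u
    u = 9
    if q < 32 and 32 == 38 and (38 >= q):
        q = value * 23
    u = q // 13 // (28 != u)
    return u

7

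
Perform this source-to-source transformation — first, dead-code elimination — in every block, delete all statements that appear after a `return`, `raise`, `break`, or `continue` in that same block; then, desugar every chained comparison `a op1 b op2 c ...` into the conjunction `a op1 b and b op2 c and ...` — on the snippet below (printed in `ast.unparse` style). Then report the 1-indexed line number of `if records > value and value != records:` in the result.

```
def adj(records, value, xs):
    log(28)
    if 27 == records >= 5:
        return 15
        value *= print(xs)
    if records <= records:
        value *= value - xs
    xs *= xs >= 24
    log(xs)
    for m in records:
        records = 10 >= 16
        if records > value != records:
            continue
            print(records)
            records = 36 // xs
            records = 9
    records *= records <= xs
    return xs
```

11

Transformed code:
def adj(records, value, xs):
    log(28)
    if 27 == records and records >= 5:
        return 15
    if records <= records:
        value *= value - xs
    xs *= xs >= 24
    log(xs)
    for m in records:
        records = 10 >= 16
        if records > value and value != records:
            continue
    records *= records <= xs
    return xs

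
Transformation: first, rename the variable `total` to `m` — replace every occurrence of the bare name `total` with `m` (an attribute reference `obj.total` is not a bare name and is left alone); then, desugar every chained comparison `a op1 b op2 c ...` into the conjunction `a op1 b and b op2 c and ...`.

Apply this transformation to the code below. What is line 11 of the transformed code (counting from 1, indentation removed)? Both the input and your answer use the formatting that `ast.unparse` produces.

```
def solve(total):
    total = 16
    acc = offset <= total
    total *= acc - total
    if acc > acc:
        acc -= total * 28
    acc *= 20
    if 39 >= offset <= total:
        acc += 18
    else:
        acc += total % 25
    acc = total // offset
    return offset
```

acc += m % 25

Transformed code:
def solve(m):
    m = 16
    acc = offset <= m
    m *= acc - m
    if acc > acc:
        acc -= m * 28
    acc *= 20
    if 39 >= offset and offset <= m:
        acc += 18
    else:
        acc += m % 25
    acc = m // offset
    return offset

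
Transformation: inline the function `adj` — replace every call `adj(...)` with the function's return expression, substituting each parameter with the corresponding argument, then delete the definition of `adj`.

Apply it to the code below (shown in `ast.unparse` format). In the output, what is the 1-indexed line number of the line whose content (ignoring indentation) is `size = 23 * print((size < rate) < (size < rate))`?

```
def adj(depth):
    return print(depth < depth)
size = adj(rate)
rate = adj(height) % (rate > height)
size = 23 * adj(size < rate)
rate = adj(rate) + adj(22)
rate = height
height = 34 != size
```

Transformed code:
size = print(rate < rate)
rate = print(height < height) % (rate > height)
size = 23 * print((size < rate) < (size < rate))
rate = print(rate < rate) + print(22 < 22)
rate = height
height = 34 != size

3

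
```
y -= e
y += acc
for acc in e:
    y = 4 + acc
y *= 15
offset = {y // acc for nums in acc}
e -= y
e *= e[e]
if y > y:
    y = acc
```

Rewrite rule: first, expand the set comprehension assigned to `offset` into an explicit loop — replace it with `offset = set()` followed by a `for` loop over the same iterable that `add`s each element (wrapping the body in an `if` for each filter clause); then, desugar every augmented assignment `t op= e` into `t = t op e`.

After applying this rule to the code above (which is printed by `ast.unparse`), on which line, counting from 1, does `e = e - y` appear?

9

Transformed code:
y = y - e
y = y + acc
for acc in e:
    y = 4 + acc
y = y * 15
offset = set()
for nums in acc:
    offset.add(y // acc)
e = e - y
e = e * e[e]
if y > y:
    y = acc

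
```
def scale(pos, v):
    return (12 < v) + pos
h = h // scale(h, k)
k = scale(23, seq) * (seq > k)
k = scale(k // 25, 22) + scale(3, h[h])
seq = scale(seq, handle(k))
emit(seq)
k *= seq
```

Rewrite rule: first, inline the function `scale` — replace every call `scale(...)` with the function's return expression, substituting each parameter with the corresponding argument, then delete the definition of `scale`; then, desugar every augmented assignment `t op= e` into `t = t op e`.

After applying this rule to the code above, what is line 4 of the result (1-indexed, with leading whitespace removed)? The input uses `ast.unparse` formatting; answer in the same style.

seq = (12 < handle(k)) + seq

Transformed code:
h = h // ((12 < k) + h)
k = ((12 < seq) + 23) * (seq > k)
k = (12 < 22) + k // 25 + ((12 < h[h]) + 3)
seq = (12 < handle(k)) + seq
emit(seq)
k = k * seq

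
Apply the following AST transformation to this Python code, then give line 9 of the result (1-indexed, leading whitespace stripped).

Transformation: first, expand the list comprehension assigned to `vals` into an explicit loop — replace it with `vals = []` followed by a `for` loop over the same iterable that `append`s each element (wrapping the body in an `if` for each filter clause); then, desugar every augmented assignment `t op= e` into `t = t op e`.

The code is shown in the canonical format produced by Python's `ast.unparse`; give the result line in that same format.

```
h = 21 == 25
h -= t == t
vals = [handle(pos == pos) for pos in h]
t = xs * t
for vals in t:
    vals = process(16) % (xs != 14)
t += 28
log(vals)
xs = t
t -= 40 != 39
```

t = t + 28

Transformed code:
h = 21 == 25
h = h - (t == t)
vals = []
for pos in h:
    vals.append(handle(pos == pos))
t = xs * t
for vals in t:
    vals = process(16) % (xs != 14)
t = t + 28
log(vals)
xs = t
t = t - (40 != 39)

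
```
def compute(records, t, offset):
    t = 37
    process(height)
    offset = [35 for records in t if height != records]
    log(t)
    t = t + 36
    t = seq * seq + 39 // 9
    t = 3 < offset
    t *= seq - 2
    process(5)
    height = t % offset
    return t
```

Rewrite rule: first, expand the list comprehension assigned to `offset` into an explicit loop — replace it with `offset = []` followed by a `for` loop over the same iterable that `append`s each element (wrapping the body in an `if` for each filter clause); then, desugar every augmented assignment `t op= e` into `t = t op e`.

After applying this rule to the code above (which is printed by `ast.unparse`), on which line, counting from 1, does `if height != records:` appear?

6

Transformed code:
def compute(records, t, offset):
    t = 37
    process(height)
    offset = []
    for records in t:
        if height != records:
            offset.append(35)
    log(t)
    t = t + 36
    t = seq * seq + 39 // 9
    t = 3 < offset
    t = t * (seq - 2)
    process(5)
    height = t % offset
    return t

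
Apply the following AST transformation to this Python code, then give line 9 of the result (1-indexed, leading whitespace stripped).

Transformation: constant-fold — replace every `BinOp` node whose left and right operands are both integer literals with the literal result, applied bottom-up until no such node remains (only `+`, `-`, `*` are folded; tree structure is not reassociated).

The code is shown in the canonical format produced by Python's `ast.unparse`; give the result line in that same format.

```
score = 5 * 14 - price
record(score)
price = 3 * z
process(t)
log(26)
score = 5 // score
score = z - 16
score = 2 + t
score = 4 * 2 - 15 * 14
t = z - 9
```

Transformed code:
score = 70 - price
record(score)
price = 3 * z
process(t)
log(26)
score = 5 // score
score = z - 16
score = 2 + t
score = -202
t = z - 9

score = -202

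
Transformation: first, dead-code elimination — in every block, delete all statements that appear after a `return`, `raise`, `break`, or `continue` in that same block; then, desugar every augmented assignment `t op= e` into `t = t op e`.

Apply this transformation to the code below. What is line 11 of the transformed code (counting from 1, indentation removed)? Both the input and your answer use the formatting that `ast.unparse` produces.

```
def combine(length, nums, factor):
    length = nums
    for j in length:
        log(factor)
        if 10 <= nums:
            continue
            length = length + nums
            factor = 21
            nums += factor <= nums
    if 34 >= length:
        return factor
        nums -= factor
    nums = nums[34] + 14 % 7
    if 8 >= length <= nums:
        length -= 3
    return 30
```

Transformed code:
def combine(length, nums, factor):
    length = nums
    for j in length:
        log(factor)
        if 10 <= nums:
            continue
    if 34 >= length:
        return factor
    nums = nums[34] + 14 % 7
    if 8 >= length <= nums:
        length = length - 3
    return 30

length = length - 3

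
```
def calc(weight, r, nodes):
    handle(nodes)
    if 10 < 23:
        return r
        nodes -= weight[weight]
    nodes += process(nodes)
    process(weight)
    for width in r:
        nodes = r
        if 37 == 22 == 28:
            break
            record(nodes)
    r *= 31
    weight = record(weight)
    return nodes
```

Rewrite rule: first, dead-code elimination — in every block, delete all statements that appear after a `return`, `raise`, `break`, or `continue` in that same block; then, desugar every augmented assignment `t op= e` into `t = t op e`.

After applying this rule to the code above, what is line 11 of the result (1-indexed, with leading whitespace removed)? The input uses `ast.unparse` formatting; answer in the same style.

Transformed code:
def calc(weight, r, nodes):
    handle(nodes)
    if 10 < 23:
        return r
    nodes = nodes + process(nodes)
    process(weight)
    for width in r:
        nodes = r
        if 37 == 22 == 28:
            break
    r = r * 31
    weight = record(weight)
    return nodes

r = r * 31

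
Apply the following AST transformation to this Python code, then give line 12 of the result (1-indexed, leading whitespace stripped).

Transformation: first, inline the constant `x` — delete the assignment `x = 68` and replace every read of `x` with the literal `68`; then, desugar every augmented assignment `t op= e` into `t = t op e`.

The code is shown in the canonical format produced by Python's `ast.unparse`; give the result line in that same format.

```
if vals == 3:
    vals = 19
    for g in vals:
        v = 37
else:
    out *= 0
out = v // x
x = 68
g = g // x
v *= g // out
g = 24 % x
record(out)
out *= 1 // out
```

Transformed code:
if vals == 3:
    vals = 19
    for g in vals:
        v = 37
else:
    out = out * 0
out = v // 68
g = g // 68
v = v * (g // out)
g = 24 % 68
record(out)
out = out * (1 // out)

out = out * (1 // out)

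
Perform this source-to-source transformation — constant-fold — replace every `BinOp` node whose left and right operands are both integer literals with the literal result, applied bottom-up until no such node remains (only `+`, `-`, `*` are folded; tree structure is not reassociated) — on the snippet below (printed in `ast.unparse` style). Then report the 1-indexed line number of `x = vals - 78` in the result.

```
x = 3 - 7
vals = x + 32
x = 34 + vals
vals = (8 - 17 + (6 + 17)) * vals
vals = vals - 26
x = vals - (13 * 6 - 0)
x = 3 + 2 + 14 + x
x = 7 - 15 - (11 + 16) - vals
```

Transformed code:
x = -4
vals = x + 32
x = 34 + vals
vals = 14 * vals
vals = vals - 26
x = vals - 78
x = 19 + x
x = -35 - vals

6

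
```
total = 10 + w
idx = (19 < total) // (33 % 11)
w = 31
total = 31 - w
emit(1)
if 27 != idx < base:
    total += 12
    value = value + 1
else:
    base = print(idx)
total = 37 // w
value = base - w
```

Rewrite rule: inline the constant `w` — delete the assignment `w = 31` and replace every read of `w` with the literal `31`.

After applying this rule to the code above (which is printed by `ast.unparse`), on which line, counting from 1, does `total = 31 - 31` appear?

Transformed code:
total = 10 + 31
idx = (19 < total) // (33 % 11)
total = 31 - 31
emit(1)
if 27 != idx < base:
    total += 12
    value = value + 1
else:
    base = print(idx)
total = 37 // 31
value = base - 31

3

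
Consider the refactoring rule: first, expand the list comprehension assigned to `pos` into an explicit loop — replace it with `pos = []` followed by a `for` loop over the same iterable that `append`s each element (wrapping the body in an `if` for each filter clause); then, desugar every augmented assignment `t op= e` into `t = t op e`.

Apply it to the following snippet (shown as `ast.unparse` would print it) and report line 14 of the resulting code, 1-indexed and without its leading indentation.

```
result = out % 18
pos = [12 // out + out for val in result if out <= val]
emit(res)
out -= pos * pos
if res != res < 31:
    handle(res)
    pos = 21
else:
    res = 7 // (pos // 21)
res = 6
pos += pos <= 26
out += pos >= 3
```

Transformed code:
result = out % 18
pos = []
for val in result:
    if out <= val:
        pos.append(12 // out + out)
emit(res)
out = out - pos * pos
if res != res < 31:
    handle(res)
    pos = 21
else:
    res = 7 // (pos // 21)
res = 6
pos = pos + (pos <= 26)
out = out + (pos >= 3)

pos = pos + (pos <= 26)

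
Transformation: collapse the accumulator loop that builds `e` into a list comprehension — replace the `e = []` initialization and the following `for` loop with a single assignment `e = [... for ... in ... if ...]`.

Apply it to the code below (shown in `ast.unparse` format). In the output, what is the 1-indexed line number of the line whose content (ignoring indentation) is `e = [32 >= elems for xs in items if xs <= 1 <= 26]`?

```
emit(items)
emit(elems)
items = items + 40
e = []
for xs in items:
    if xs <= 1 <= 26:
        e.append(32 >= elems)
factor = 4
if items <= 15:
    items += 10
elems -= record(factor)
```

4

Transformed code:
emit(items)
emit(elems)
items = items + 40
e = [32 >= elems for xs in items if xs <= 1 <= 26]
factor = 4
if items <= 15:
    items += 10
elems -= record(factor)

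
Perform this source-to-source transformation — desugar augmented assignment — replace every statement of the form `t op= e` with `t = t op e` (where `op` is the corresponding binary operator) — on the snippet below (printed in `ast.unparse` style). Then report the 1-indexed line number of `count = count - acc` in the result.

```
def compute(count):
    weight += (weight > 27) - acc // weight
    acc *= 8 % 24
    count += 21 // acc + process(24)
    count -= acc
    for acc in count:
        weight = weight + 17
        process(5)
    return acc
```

5

Transformed code:
def compute(count):
    weight = weight + ((weight > 27) - acc // weight)
    acc = acc * (8 % 24)
    count = count + (21 // acc + process(24))
    count = count - acc
    for acc in count:
        weight = weight + 17
        process(5)
    return acc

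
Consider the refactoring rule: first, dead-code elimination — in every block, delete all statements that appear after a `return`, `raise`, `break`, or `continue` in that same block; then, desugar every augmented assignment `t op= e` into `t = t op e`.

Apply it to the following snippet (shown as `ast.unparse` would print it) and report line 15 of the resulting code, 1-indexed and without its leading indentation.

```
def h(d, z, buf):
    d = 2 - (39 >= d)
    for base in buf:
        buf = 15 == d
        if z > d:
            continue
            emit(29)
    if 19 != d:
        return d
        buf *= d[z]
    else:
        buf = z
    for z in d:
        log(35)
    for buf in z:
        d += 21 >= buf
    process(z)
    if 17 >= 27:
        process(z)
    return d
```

process(z)

Transformed code:
def h(d, z, buf):
    d = 2 - (39 >= d)
    for base in buf:
        buf = 15 == d
        if z > d:
            continue
    if 19 != d:
        return d
    else:
        buf = z
    for z in d:
        log(35)
    for buf in z:
        d = d + (21 >= buf)
    process(z)
    if 17 >= 27:
        process(z)
    return d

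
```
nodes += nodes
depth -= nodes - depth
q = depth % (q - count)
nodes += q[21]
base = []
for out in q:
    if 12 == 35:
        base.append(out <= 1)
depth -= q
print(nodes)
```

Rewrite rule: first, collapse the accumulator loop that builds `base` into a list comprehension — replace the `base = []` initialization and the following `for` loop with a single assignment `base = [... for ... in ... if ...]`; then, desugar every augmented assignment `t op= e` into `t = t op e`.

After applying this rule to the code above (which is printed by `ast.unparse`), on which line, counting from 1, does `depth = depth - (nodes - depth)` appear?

Transformed code:
nodes = nodes + nodes
depth = depth - (nodes - depth)
q = depth % (q - count)
nodes = nodes + q[21]
base = [out <= 1 for out in q if 12 == 35]
depth = depth - q
print(nodes)

2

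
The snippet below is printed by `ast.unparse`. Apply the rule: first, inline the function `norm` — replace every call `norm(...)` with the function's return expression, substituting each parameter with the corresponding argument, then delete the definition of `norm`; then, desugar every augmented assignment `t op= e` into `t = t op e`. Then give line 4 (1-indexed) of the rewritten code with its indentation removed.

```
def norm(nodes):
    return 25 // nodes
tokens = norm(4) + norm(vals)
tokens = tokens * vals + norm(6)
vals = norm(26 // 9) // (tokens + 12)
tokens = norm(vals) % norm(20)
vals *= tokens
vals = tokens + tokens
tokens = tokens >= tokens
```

Transformed code:
tokens = 25 // 4 + 25 // vals
tokens = tokens * vals + 25 // 6
vals = 25 // (26 // 9) // (tokens + 12)
tokens = 25 // vals % (25 // 20)
vals = vals * tokens
vals = tokens + tokens
tokens = tokens >= tokens

tokens = 25 // vals % (25 // 20)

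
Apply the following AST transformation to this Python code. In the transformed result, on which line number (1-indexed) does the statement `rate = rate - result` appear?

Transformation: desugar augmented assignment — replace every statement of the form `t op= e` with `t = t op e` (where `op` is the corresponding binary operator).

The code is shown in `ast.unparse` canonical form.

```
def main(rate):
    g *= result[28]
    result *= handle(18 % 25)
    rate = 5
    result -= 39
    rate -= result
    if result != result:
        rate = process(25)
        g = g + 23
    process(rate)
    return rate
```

Transformed code:
def main(rate):
    g = g * result[28]
    result = result * handle(18 % 25)
    rate = 5
    result = result - 39
    rate = rate - result
    if result != result:
        rate = process(25)
        g = g + 23
    process(rate)
    return rate

6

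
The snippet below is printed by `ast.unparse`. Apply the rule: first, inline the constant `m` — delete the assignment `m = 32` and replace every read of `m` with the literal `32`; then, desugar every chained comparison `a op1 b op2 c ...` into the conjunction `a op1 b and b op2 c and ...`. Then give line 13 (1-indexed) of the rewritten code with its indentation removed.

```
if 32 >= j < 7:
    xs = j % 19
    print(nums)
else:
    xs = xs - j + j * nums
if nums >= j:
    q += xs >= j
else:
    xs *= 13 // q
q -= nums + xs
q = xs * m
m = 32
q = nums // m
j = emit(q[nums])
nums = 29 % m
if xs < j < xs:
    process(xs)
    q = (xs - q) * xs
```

Transformed code:
if 32 >= j and j < 7:
    xs = j % 19
    print(nums)
else:
    xs = xs - j + j * nums
if nums >= j:
    q += xs >= j
else:
    xs *= 13 // q
q -= nums + xs
q = xs * 32
q = nums // 32
j = emit(q[nums])
nums = 29 % 32
if xs < j and j < xs:
    process(xs)
    q = (xs - q) * xs

j = emit(q[nums])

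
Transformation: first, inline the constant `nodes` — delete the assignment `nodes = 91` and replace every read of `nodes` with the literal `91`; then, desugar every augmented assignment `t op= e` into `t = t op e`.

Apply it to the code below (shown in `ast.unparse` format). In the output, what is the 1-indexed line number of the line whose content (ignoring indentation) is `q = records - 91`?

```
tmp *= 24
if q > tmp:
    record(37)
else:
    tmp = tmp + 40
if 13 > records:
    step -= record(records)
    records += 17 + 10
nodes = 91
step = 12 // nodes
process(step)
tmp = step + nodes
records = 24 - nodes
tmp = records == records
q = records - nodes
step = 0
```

14

Transformed code:
tmp = tmp * 24
if q > tmp:
    record(37)
else:
    tmp = tmp + 40
if 13 > records:
    step = step - record(records)
    records = records + (17 + 10)
step = 12 // 91
process(step)
tmp = step + 91
records = 24 - 91
tmp = records == records
q = records - 91
step = 0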